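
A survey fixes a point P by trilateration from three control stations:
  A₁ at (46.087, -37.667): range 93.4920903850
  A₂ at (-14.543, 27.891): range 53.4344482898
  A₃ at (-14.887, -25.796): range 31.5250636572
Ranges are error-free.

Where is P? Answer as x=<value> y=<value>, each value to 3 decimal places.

x=-44.882 y=-16.095

eq1: (x − 46.087)² + (y + 37.667)² = 93.4920903850²
eq2: (x + 14.543)² + (y − 27.891)² = 53.4344482898²
eq3: (x + 14.887)² + (y + 25.796)² = 31.5250636572²
eq1−eq2, eq1−eq3 (x²,y² cancel):
  -121.260·x + 131.116·y = 3332.122973
  -121.948·x + 23.742·y = 5091.183253
det = -121.260·23.742 − 131.116·-121.948 = 13110.379048
x = (3332.122973·23.742 − 131.116·5091.183253) / 13110.379048 = -44.882327
y = (-121.260·5091.183253 − 3332.122973·-121.948) / 13110.379048 = -16.094969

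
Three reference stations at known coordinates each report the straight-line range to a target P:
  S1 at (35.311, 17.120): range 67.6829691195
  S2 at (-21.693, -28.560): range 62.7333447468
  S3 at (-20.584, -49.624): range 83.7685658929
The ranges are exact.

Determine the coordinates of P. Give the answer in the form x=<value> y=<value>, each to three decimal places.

eq1: (x − 35.311)² + (y − 17.120)² = 67.6829691195²
eq2: (x + 21.693)² + (y + 28.560)² = 62.7333447468²
eq3: (x + 20.584)² + (y + 49.624)² = 83.7685658929²
eq3−eq1, eq3−eq2 (x²,y² cancel):
  111.790·x + 133.488·y = 1089.907012
  -2.218·x + 42.128·y = 1481.717506
det = 111.790·42.128 − 133.488·-2.218 = 5005.565504
x = (1089.907012·42.128 − 133.488·1481.717506) / 5005.565504 = -30.341408
y = (111.790·1481.717506 − 1089.907012·-2.218) / 5005.565504 = 33.574351

x=-30.341 y=33.574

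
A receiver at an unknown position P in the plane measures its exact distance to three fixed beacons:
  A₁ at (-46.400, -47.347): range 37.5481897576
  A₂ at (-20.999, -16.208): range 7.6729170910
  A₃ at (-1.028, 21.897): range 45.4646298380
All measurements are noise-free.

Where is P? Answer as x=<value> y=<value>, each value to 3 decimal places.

x=-28.448 y=-14.368

eq1: (x + 46.400)² + (y + 47.347)² = 37.5481897576²
eq2: (x + 20.999)² + (y + 16.208)² = 7.6729170910²
eq3: (x + 1.028)² + (y − 21.897)² = 45.4646298380²
eq1−eq2, eq1−eq3 (x²,y² cancel):
  50.802·x + 62.278·y = -2340.048247
  90.744·x + 138.488·y = -4571.329028
det = 50.802·138.488 − 62.278·90.744 = 1384.112544
x = (-2340.048247·138.488 − 62.278·-4571.329028) / 1384.112544 = -28.448100
y = (50.802·-4571.329028 − -2340.048247·90.744) / 1384.112544 = -14.368282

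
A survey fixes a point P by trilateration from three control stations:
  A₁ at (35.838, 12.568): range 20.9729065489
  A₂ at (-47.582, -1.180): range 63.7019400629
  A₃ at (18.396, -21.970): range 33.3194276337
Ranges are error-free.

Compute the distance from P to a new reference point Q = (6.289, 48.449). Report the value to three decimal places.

38.266

eq1: (x − 35.838)² + (y − 12.568)² = 20.9729065489²
eq2: (x + 47.582)² + (y + 1.180)² = 63.7019400629²
eq3: (x − 18.396)² + (y + 21.970)² = 33.3194276337²
eq3−eq2, eq3−eq1 (x²,y² cancel):
  -131.956·x + 41.580·y = -1503.407502
  34.884·x + 69.076·y = 1291.544601
det = -131.956·69.076 − 41.580·34.884 = -10565.469376
x = (-1503.407502·69.076 − 41.580·1291.544601) / -10565.469376 = 14.911955
y = (-131.956·1291.544601 − -1503.407502·34.884) / -10565.469376 = 11.166772
|P − Q| = √((14.911955 − 6.289)² + (11.166772 − 48.449)²) = 38.266432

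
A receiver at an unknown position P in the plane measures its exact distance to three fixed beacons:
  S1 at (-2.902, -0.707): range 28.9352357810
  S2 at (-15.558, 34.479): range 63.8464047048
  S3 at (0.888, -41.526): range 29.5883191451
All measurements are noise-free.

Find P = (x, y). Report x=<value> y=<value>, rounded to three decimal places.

eq1: (x + 2.902)² + (y + 0.707)² = 28.9352357810²
eq2: (x + 15.558)² + (y − 34.479)² = 63.8464047048²
eq3: (x − 0.888)² + (y + 41.526)² = 29.5883191451²
eq1−eq3, eq1−eq2 (x²,y² cancel):
  7.580·x − 81.638·y = 1678.055007
  -25.312·x + 70.372·y = -1817.184172
det = 7.580·70.372 − -81.638·-25.312 = -1533.001296
x = (1678.055007·70.372 − -81.638·-1817.184172) / -1533.001296 = 19.741141
y = (7.580·-1817.184172 − 1678.055007·-25.312) / -1533.001296 = -18.721884

x=19.741 y=-18.722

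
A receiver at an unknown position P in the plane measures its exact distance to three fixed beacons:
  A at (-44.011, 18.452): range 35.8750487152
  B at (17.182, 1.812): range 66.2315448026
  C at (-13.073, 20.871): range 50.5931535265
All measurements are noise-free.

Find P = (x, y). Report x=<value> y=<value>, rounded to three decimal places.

eq1: (x + 44.011)² + (y − 18.452)² = 35.8750487152²
eq2: (x − 17.182)² + (y − 1.812)² = 66.2315448026²
eq3: (x + 13.073)² + (y − 20.871)² = 50.5931535265²
eq1−eq3, eq1−eq2 (x²,y² cancel):
  61.876·x + 4.838·y = -2943.590518
  122.386·x − 33.280·y = -5078.538364
det = 61.876·-33.280 − 4.838·122.386 = -2651.336748
x = (-2943.590518·-33.280 − 4.838·-5078.538364) / -2651.336748 = -46.215427
y = (61.876·-5078.538364 − -2943.590518·122.386) / -2651.336748 = -17.355257

x=-46.215 y=-17.355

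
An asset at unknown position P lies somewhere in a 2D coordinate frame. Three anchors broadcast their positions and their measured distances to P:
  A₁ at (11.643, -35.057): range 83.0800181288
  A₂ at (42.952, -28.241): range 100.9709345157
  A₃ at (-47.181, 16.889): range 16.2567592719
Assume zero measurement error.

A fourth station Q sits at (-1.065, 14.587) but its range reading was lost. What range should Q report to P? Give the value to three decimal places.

eq1: (x − 11.643)² + (y + 35.057)² = 83.0800181288²
eq2: (x − 42.952)² + (y + 28.241)² = 100.9709345157²
eq3: (x + 47.181)² + (y − 16.889)² = 16.2567592719²
eq2−eq1, eq2−eq3 (x²,y² cancel):
  -62.618·x − 13.632·y = 2014.964518
  -180.266·x + 90.260·y = 9799.704092
det = -62.618·90.260 − -13.632·-180.266 = -8109.286792
x = (2014.964518·90.260 − -13.632·9799.704092) / -8109.286792 = -38.901111
y = (-62.618·9799.704092 − 2014.964518·-180.266) / -8109.286792 = 30.879199
|P − Q| = √((-38.901111 − -1.065)² + (30.879199 − 14.587)²) = 41.194745

41.195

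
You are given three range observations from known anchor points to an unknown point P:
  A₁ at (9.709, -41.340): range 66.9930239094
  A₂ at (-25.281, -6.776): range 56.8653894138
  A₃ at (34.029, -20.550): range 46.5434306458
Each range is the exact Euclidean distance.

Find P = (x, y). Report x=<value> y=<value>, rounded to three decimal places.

x=22.229 y=24.473

eq1: (x − 9.709)² + (y + 41.340)² = 66.9930239094²
eq2: (x + 25.281)² + (y + 6.776)² = 56.8653894138²
eq3: (x − 34.029)² + (y + 20.550)² = 46.5434306458²
eq1−eq3, eq1−eq2 (x²,y² cancel):
  48.640·x + 41.580·y = 2098.789376
  -69.980·x + 69.128·y = 136.175595
det = 48.640·69.128 − 41.580·-69.980 = 6272.154320
x = (2098.789376·69.128 − 41.580·136.175595) / 6272.154320 = 22.228874
y = (48.640·136.175595 − 2098.789376·-69.980) / 6272.154320 = 24.472750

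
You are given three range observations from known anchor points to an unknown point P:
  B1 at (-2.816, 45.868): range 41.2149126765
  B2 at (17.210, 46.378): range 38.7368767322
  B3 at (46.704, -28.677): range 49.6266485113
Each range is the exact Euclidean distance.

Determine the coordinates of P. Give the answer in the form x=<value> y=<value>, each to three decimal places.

x=13.118 y=7.858

eq1: (x + 2.816)² + (y − 45.868)² = 41.2149126765²
eq2: (x − 17.210)² + (y − 46.378)² = 38.7368767322²
eq3: (x − 46.704)² + (y + 28.677)² = 49.6266485113²
eq1−eq2, eq1−eq3 (x²,y² cancel):
  40.052·x + 1.020·y = 533.423112
  99.040·x − 149.090·y = 127.695449
det = 40.052·-149.090 − 1.020·99.040 = -6072.373480
x = (533.423112·-149.090 − 1.020·127.695449) / -6072.373480 = 13.118149
y = (40.052·127.695449 − 533.423112·99.040) / -6072.373480 = 7.857845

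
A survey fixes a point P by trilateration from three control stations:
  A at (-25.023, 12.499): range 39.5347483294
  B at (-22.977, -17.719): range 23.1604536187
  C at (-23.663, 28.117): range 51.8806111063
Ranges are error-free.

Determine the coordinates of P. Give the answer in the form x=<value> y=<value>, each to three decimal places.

eq1: (x + 25.023)² + (y − 12.499)² = 39.5347483294²
eq2: (x + 22.977)² + (y + 17.719)² = 23.1604536187²
eq3: (x + 23.663)² + (y − 28.117)² = 51.8806111063²
eq1−eq2, eq1−eq3 (x²,y² cancel):
  4.092·x − 60.436·y = 1086.119674
  2.720·x + 31.236·y = -560.473755
det = 4.092·31.236 − -60.436·2.720 = 292.203632
x = (1086.119674·31.236 − -60.436·-560.473755) / 292.203632 = 0.182209
y = (4.092·-560.473755 − 1086.119674·2.720) / 292.203632 = -17.959065

x=0.182 y=-17.959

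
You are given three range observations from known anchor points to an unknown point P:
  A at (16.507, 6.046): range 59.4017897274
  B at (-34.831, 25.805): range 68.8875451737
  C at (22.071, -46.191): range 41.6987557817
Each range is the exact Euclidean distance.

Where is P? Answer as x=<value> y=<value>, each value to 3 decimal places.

eq1: (x − 16.507)² + (y − 6.046)² = 59.4017897274²
eq2: (x + 34.831)² + (y − 25.805)² = 68.8875451737²
eq3: (x − 22.071)² + (y + 46.191)² = 41.6987557817²
eq3−eq1, eq3−eq2 (x²,y² cancel):
  -11.128·x + 104.474·y = -4101.488746
  -113.804·x + 143.992·y = -3748.348582
det = -11.128·143.992 − 104.474·-113.804 = 10287.216120
x = (-4101.488746·143.992 − 104.474·-3748.348582) / 10287.216120 = -19.342123
y = (-11.128·-3748.348582 − -4101.488746·-113.804) / 10287.216120 = -41.318681

x=-19.342 y=-41.319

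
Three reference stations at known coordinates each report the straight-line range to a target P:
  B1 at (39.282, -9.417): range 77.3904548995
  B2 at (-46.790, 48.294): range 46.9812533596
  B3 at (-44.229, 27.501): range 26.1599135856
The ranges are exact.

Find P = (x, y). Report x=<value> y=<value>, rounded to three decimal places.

x=-37.217 y=2.298

eq1: (x − 39.282)² + (y + 9.417)² = 77.3904548995²
eq2: (x + 46.790)² + (y − 48.294)² = 46.9812533596²
eq3: (x + 44.229)² + (y − 27.501)² = 26.1599135856²
eq3−eq1, eq3−eq2 (x²,y² cancel):
  167.022·x − 73.836·y = -6385.695460
  -5.122·x + 41.586·y = 286.208006
det = 167.022·41.586 − -73.836·-5.122 = 6567.588900
x = (-6385.695460·41.586 − -73.836·286.208006) / 6567.588900 = -37.216562
y = (167.022·286.208006 − -6385.695460·-5.122) / 6567.588900 = 2.298485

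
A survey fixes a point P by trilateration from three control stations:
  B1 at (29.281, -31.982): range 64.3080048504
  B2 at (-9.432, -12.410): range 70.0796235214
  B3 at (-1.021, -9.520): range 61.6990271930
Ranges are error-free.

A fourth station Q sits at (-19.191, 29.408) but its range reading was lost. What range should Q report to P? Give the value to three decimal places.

eq1: (x − 29.281)² + (y + 31.982)² = 64.3080048504²
eq2: (x + 9.432)² + (y + 12.410)² = 70.0796235214²
eq3: (x + 1.021)² + (y + 9.520)² = 61.6990271930²
eq2−eq1, eq2−eq3 (x²,y² cancel):
  77.426·x − 39.144·y = 2412.888706
  16.822·x + 5.780·y = 953.085793
det = 77.426·5.780 − -39.144·16.822 = 1106.002648
x = (2412.888706·5.780 − -39.144·953.085793) / 1106.002648 = 46.341740
y = (77.426·953.085793 − 2412.888706·16.822) / 1106.002648 = 30.021634
|P − Q| = √((46.341740 − -19.191)² + (30.021634 − 29.408)²) = 65.535613

65.536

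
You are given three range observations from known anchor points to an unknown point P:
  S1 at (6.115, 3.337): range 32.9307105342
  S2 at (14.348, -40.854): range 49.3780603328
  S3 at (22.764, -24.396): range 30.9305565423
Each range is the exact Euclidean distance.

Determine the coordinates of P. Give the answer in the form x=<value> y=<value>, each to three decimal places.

x=39.015 y=1.921

eq1: (x − 6.115)² + (y − 3.337)² = 32.9307105342²
eq2: (x − 14.348)² + (y + 40.854)² = 49.3780603328²
eq3: (x − 22.764)² + (y + 24.396)² = 30.9305565423²
eq3−eq1, eq3−eq2 (x²,y² cancel):
  -33.298·x + 55.466·y = -1192.568086
  -16.832·x − 32.916·y = -719.943606
det = -33.298·-32.916 − 55.466·-16.832 = 2029.640680
x = (-1192.568086·-32.916 − 55.466·-719.943606) / 2029.640680 = 39.015262
y = (-33.298·-719.943606 − -1192.568086·-16.832) / 2029.640680 = 1.921215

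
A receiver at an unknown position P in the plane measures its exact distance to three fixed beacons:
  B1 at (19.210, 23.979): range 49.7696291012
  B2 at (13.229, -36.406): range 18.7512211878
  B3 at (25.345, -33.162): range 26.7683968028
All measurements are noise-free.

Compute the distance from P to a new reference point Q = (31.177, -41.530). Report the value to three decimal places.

eq1: (x − 19.210)² + (y − 23.979)² = 49.7696291012²
eq2: (x − 13.229)² + (y + 36.406)² = 18.7512211878²
eq3: (x − 25.345)² + (y + 33.162)² = 26.7683968028²
eq2−eq3, eq2−eq1 (x²,y² cancel):
  24.232·x + 6.488·y = -123.254779
  11.962·x + 120.770·y = -2681.794421
det = 24.232·120.770 − 6.488·11.962 = 2848.889184
x = (-123.254779·120.770 − 6.488·-2681.794421) / 2848.889184 = 0.882450
y = (24.232·-2681.794421 − -123.254779·11.962) / 2848.889184 = -22.293204
|P − Q| = √((0.882450 − 31.177)² + (-22.293204 − -41.530)²) = 35.886126

35.886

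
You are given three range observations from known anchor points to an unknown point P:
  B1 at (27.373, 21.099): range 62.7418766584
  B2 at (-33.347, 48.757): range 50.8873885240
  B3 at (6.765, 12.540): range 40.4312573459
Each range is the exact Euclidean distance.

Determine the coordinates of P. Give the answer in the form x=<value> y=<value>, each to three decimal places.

eq1: (x − 27.373)² + (y − 21.099)² = 62.7418766584²
eq2: (x + 33.347)² + (y − 48.757)² = 50.8873885240²
eq3: (x − 6.765)² + (y − 12.540)² = 40.4312573459²
eq1−eq2, eq1−eq3 (x²,y² cancel):
  -121.440·x + 55.316·y = 3641.835304
  -41.216·x − 17.118·y = 1310.424411
det = -121.440·-17.118 − 55.316·-41.216 = 4358.714176
x = (3641.835304·-17.118 − 55.316·1310.424411) / 4358.714176 = -30.933061
y = (-121.440·1310.424411 − 3641.835304·-41.216) / 4358.714176 = -2.073101

x=-30.933 y=-2.073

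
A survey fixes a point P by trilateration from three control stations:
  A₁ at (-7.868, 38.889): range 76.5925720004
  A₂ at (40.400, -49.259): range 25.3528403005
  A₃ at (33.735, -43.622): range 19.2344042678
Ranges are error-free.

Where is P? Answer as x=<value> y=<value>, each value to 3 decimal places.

eq1: (x + 7.868)² + (y − 38.889)² = 76.5925720004²
eq2: (x − 40.400)² + (y + 49.259)² = 25.3528403005²
eq3: (x − 33.735)² + (y + 43.622)² = 19.2344042678²
eq2−eq3, eq2−eq1 (x²,y² cancel):
  -13.330·x + 11.274·y = -744.875768
  -96.536·x + 176.296·y = -7708.004910
det = -13.330·176.296 − 11.274·-96.536 = -1261.678816
x = (-744.875768·176.296 − 11.274·-7708.004910) / -1261.678816 = 35.205926
y = (-13.330·-7708.004910 − -744.875768·-96.536) / -1261.678816 = -24.443922

x=35.206 y=-24.444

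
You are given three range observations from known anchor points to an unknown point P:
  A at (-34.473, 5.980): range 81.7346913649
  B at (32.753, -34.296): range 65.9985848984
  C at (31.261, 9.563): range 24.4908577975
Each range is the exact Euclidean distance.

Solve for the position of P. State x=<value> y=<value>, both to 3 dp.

eq1: (x + 34.473)² + (y − 5.980)² = 81.7346913649²
eq2: (x − 32.753)² + (y + 34.296)² = 65.9985848984²
eq3: (x − 31.261)² + (y − 9.563)² = 24.4908577975²
eq1−eq3, eq1−eq2 (x²,y² cancel):
  131.468·x + 7.166·y = 5925.310618
  134.452·x − 80.552·y = 3349.573060
det = 131.468·-80.552 − 7.166·134.452 = -11553.493368
x = (5925.310618·-80.552 − 7.166·3349.573060) / -11553.493368 = 43.389358
y = (131.468·3349.573060 − 5925.310618·134.452) / -11553.493368 = 30.839866

x=43.389 y=30.840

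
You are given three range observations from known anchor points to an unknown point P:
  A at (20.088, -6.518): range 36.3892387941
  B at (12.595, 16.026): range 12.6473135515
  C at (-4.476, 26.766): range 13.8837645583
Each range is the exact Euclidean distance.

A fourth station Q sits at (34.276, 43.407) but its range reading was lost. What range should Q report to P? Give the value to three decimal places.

29.194

eq1: (x − 20.088)² + (y + 6.518)² = 36.3892387941²
eq2: (x − 12.595)² + (y − 16.026)² = 12.6473135515²
eq3: (x + 4.476)² + (y − 26.766)² = 13.8837645583²
eq2−eq3, eq2−eq1 (x²,y² cancel):
  -34.142·x + 21.480·y = 288.182253
  14.986·x − 45.088·y = -1133.676793
det = -34.142·-45.088 − 21.480·14.986 = 1217.495216
x = (288.182253·-45.088 − 21.480·-1133.676793) / 1217.495216 = 9.328838
y = (-34.142·-1133.676793 − 288.182253·14.986) / 1217.495216 = 28.244295
|P − Q| = √((9.328838 − 34.276)² + (28.244295 − 43.407)²) = 29.193638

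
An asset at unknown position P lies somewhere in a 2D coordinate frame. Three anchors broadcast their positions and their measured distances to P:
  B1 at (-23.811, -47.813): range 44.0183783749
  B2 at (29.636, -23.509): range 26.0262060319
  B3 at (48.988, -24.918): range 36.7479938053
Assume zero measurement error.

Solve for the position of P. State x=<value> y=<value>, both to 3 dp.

x=20.207 y=-47.767

eq1: (x + 23.811)² + (y + 47.813)² = 44.0183783749²
eq2: (x − 29.636)² + (y + 23.509)² = 26.0262060319²
eq3: (x − 48.988)² + (y + 24.918)² = 36.7479938053²
eq3−eq1, eq3−eq2 (x²,y² cancel):
  -145.598·x − 45.790·y = -754.886764
  -38.704·x + 2.818·y = -916.713643
det = -145.598·2.818 − -45.790·-38.704 = -2182.551324
x = (-754.886764·2.818 − -45.790·-916.713643) / -2182.551324 = 20.207355
y = (-145.598·-916.713643 − -754.886764·-38.704) / -2182.551324 = -47.767278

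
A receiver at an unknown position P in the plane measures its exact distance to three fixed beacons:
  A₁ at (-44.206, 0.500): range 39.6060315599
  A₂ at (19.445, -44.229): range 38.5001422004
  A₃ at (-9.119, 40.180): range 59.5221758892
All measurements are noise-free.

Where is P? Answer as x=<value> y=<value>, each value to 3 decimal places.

x=-9.926 y=-19.337

eq1: (x + 44.206)² + (y − 0.500)² = 39.6060315599²
eq2: (x − 19.445)² + (y + 44.229)² = 38.5001422004²
eq3: (x + 9.119)² + (y − 40.180)² = 59.5221758892²
eq1−eq3, eq1−eq2 (x²,y² cancel):
  70.174·x + 79.360·y = -2231.083562
  127.302·x − 89.458·y = 466.268816
det = 70.174·-89.458 − 79.360·127.302 = -16380.312412
x = (-2231.083562·-89.458 − 79.360·466.268816) / -16380.312412 = -9.925646
y = (70.174·466.268816 − -2231.083562·127.302) / -16380.312412 = -19.336710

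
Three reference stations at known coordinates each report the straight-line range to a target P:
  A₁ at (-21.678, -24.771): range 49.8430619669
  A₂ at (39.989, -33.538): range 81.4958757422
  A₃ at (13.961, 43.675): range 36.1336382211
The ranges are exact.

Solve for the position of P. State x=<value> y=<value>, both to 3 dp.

eq1: (x + 21.678)² + (y + 24.771)² = 49.8430619669²
eq2: (x − 39.989)² + (y + 33.538)² = 81.4958757422²
eq3: (x − 13.961)² + (y − 43.675)² = 36.1336382211²
eq2−eq3, eq2−eq1 (x²,y² cancel):
  -52.056·x + 154.426·y = 4714.435533
  -123.334·x + 17.534·y = 2516.867497
det = -52.056·17.534 − 154.426·-123.334 = 18133.226380
x = (4714.435533·17.534 − 154.426·2516.867497) / 18133.226380 = -16.875478
y = (-52.056·2516.867497 − 4714.435533·-123.334) / 18133.226380 = 24.840154

x=-16.875 y=24.840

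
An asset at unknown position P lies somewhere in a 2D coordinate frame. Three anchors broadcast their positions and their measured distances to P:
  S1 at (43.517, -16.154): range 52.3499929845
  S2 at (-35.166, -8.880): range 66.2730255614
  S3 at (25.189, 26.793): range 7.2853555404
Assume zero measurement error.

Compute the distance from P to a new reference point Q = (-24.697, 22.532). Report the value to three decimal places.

43.907

eq1: (x − 43.517)² + (y + 16.154)² = 52.3499929845²
eq2: (x + 35.166)² + (y + 8.880)² = 66.2730255614²
eq3: (x − 25.189)² + (y − 26.793)² = 7.2853555404²
eq3−eq1, eq3−eq2 (x²,y² cancel):
  36.656·x − 85.894·y = -1885.114925
  -120.710·x − 71.346·y = -4375.886126
det = 36.656·-71.346 − -85.894·-120.710 = -12983.523716
x = (-1885.114925·-71.346 − -85.894·-4375.886126) / -12983.523716 = 18.590250
y = (36.656·-4375.886126 − -1885.114925·-120.710) / -12983.523716 = 29.880540
|P − Q| = √((18.590250 − -24.697)² + (29.880540 − 22.532)²) = 43.906572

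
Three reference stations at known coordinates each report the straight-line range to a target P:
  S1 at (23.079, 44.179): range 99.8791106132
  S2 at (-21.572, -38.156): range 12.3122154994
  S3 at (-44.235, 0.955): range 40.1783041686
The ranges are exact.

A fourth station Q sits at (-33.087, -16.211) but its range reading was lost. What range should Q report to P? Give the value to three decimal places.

21.670

eq1: (x − 23.079)² + (y − 44.179)² = 99.8791106132²
eq2: (x + 21.572)² + (y + 38.156)² = 12.3122154994²
eq3: (x + 44.235)² + (y − 0.955)² = 40.1783041686²
eq3−eq1, eq3−eq2 (x²,y² cancel):
  134.628·x + 86.448·y = -7834.763579
  45.326·x − 78.222·y = 1426.289745
det = 134.628·-78.222 − 86.448·45.326 = -14449.213464
x = (-7834.763579·-78.222 − 86.448·1426.289745) / -14449.213464 = -33.880805
y = (134.628·1426.289745 − -7834.763579·45.326) / -14449.213464 = -37.866215
|P − Q| = √((-33.880805 − -33.087)² + (-37.866215 − -16.211)²) = 21.669760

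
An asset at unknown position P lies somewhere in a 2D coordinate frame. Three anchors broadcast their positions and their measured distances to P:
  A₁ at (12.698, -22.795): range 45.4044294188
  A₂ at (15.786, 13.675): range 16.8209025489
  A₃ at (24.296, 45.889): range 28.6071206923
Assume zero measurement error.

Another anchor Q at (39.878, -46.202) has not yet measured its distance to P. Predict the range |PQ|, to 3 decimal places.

65.012

eq1: (x − 12.698)² + (y + 22.795)² = 45.4044294188²
eq2: (x − 15.786)² + (y − 13.675)² = 16.8209025489²
eq3: (x − 24.296)² + (y − 45.889)² = 28.6071206923²
eq2−eq1, eq2−eq3 (x²,y² cancel):
  -6.176·x − 72.940·y = -1533.971640
  17.020·x + 64.428·y = 1724.467924
det = -6.176·64.428 − -72.940·17.020 = 843.531472
x = (-1533.971640·64.428 − -72.940·1724.467924) / 843.531472 = 31.951346
y = (-6.176·1724.467924 − -1533.971640·17.020) / 843.531472 = 18.325201
|P − Q| = √((31.951346 − 39.878)² + (18.325201 − -46.202)²) = 65.012241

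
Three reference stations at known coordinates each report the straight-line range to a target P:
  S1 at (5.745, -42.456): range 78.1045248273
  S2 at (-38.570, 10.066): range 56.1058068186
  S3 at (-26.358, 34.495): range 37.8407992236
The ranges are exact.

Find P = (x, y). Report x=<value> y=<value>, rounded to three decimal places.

x=11.471 y=35.438

eq1: (x − 5.745)² + (y + 42.456)² = 78.1045248273²
eq2: (x + 38.570)² + (y − 10.066)² = 56.1058068186²
eq3: (x + 26.358)² + (y − 34.495)² = 37.8407992236²
eq2−eq1, eq2−eq3 (x²,y² cancel):
  88.630·x − 105.044·y = -2705.907535
  24.424·x + 48.858·y = 2011.615406
det = 88.630·48.858 − -105.044·24.424 = 6895.879196
x = (-2705.907535·48.858 − -105.044·2011.615406) / 6895.879196 = 11.471039
y = (88.630·2011.615406 − -2705.907535·24.424) / 6895.879196 = 35.438347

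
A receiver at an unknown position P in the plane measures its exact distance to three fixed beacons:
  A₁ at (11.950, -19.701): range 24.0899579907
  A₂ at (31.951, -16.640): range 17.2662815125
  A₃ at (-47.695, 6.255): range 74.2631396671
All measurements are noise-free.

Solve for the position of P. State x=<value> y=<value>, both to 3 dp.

eq1: (x − 11.950)² + (y + 19.701)² = 24.0899579907²
eq2: (x − 31.951)² + (y + 16.640)² = 17.2662815125²
eq3: (x + 47.695)² + (y − 6.255)² = 74.2631396671²
eq3−eq1, eq3−eq2 (x²,y² cancel):
  119.290·x − 51.912·y = 3151.681688
  159.292·x − 45.790·y = 4200.707387
det = 119.290·-45.790 − -51.912·159.292 = 2806.877204
x = (3151.681688·-45.790 − -51.912·4200.707387) / 2806.877204 = 26.275327
y = (119.290·4200.707387 − 3151.681688·159.292) / 2806.877204 = -0.333216

x=26.275 y=-0.333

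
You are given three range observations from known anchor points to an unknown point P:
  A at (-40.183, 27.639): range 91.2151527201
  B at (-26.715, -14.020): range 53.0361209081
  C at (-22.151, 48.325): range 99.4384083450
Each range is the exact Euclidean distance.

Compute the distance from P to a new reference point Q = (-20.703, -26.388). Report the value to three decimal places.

41.908

eq1: (x + 40.183)² + (y − 27.639)² = 91.2151527201²
eq2: (x + 26.715)² + (y + 14.020)² = 53.0361209081²
eq3: (x + 22.151)² + (y − 48.325)² = 99.4384083450²
eq3−eq2, eq3−eq1 (x²,y² cancel):
  -9.128·x − 124.690·y = 5159.446132
  -36.064·x − 41.372·y = 1120.408352
det = -9.128·-41.372 − -124.690·-36.064 = -4119.176544
x = (5159.446132·-41.372 − -124.690·1120.408352) / -4119.176544 = 17.904765
y = (-9.128·1120.408352 − 5159.446132·-36.064) / -4119.176544 = -42.688915
|P − Q| = √((17.904765 − -20.703)² + (-42.688915 − -26.388)²) = 41.907987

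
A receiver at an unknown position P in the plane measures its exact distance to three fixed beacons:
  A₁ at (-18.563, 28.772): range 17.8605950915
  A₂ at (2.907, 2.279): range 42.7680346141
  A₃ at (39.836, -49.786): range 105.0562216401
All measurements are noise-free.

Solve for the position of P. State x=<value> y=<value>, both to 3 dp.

x=-8.469 y=43.506

eq1: (x + 18.563)² + (y − 28.772)² = 17.8605950915²
eq2: (x − 2.907)² + (y − 2.279)² = 42.7680346141²
eq3: (x − 39.836)² + (y + 49.786)² = 105.0562216401²
eq1−eq2, eq1−eq3 (x²,y² cancel):
  42.940·x − 52.986·y = -2668.872391
  116.798·x − 157.116·y = -7824.669109
det = 42.940·-157.116 − -52.986·116.798 = -557.902212
x = (-2668.872391·-157.116 − -52.986·-7824.669109) / -557.902212 = -8.468576
y = (42.940·-7824.669109 − -2668.872391·116.798) / -557.902212 = 43.506431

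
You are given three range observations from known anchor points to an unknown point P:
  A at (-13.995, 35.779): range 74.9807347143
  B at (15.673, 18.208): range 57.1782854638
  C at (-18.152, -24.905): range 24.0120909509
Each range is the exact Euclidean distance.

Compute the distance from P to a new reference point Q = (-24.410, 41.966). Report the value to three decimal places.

eq1: (x + 13.995)² + (y − 35.779)² = 74.9807347143²
eq2: (x − 15.673)² + (y − 18.208)² = 57.1782854638²
eq3: (x + 18.152)² + (y + 24.905)² = 24.0120909509²
eq3−eq1, eq3−eq2 (x²,y² cancel):
  8.314·x + 121.368·y = -4519.287329
  67.650·x + 86.226·y = -3065.355753
det = 8.314·86.226 − 121.368·67.650 = -7493.662236
x = (-4519.287329·86.226 − 121.368·-3065.355753) / -7493.662236 = 2.354519
y = (8.314·-3065.355753 − -4519.287329·67.650) / -7493.662236 = -37.397525
|P − Q| = √((2.354519 − -24.410)² + (-37.397525 − 41.966)²) = 83.755051

83.755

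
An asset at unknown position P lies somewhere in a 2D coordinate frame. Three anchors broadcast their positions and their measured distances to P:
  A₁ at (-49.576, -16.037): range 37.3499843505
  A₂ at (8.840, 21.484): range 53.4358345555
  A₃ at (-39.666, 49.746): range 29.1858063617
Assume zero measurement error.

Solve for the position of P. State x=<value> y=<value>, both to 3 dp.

x=-44.593 y=20.979

eq1: (x + 49.576)² + (y + 16.037)² = 37.3499843505²
eq2: (x − 8.840)² + (y − 21.484)² = 53.4358345555²
eq3: (x + 39.666)² + (y − 49.746)² = 29.1858063617²
eq2−eq3, eq2−eq1 (x²,y² cancel):
  -97.012·x + 56.524·y = 5511.925338
  -116.832·x − 75.042·y = 3635.624373
det = -97.012·-75.042 − 56.524·-116.832 = 13883.786472
x = (5511.925338·-75.042 − 56.524·3635.624373) / 13883.786472 = -44.593450
y = (-97.012·3635.624373 − 5511.925338·-116.832) / 13883.786472 = 20.979152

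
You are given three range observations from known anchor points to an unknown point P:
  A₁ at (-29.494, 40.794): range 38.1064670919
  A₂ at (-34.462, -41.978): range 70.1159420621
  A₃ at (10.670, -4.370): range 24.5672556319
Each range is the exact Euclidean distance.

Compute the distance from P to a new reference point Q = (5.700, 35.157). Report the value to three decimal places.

17.388

eq1: (x + 29.494)² + (y − 40.794)² = 38.1064670919²
eq2: (x + 34.462)² + (y + 41.978)² = 70.1159420621²
eq3: (x − 10.670)² + (y + 4.370)² = 24.5672556319²
eq2−eq1, eq2−eq3 (x²,y² cancel):
  9.936·x + 165.544·y = 3048.407041
  90.264·x + 75.216·y = 1495.859154
det = 9.936·75.216 − 165.544·90.264 = -14195.317440
x = (3048.407041·75.216 − 165.544·1495.859154) / -14195.317440 = 1.292083
y = (9.936·1495.859154 − 3048.407041·90.264) / -14195.317440 = 18.336931
|P − Q| = √((1.292083 − 5.700)² + (18.336931 − 35.157)²) = 17.388055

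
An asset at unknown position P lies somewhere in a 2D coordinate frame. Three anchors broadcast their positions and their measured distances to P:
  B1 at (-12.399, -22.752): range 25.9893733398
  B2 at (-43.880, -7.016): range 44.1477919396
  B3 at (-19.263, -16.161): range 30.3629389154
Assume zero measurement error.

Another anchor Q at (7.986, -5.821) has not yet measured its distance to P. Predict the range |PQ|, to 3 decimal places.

eq1: (x + 12.399)² + (y + 22.752)² = 25.9893733398²
eq2: (x + 43.880)² + (y + 7.016)² = 44.1477919396²
eq3: (x + 19.263)² + (y + 16.161)² = 30.3629389154²
eq3−eq2, eq3−eq1 (x²,y² cancel):
  -49.234·x + 18.290·y = 315.318092
  13.728·x − 13.182·y = 285.608148
det = -49.234·-13.182 − 18.290·13.728 = 397.917468
x = (315.318092·-13.182 − 18.290·285.608148) / 397.917468 = -23.573472
y = (-49.234·285.608148 − 315.318092·13.728) / 397.917468 = -46.216414
|P − Q| = √((-23.573472 − 7.986)² + (-46.216414 − -5.821)²) = 51.261971

51.262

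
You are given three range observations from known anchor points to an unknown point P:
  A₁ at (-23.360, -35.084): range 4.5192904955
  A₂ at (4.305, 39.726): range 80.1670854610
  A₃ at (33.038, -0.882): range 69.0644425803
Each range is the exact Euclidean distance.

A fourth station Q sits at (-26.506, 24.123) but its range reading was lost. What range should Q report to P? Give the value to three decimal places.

57.916

eq1: (x + 23.360)² + (y + 35.084)² = 4.5192904955²
eq2: (x − 4.305)² + (y − 39.726)² = 80.1670854610²
eq3: (x − 33.038)² + (y + 0.882)² = 69.0644425803²
eq1−eq3, eq1−eq2 (x²,y² cancel):
  112.796·x + 68.404·y = -5433.762530
  55.330·x + 149.620·y = -6586.226160
det = 112.796·149.620 − 68.404·55.330 = 13091.744200
x = (-5433.762530·149.620 − 68.404·-6586.226160) / 13091.744200 = -27.687322
y = (112.796·-6586.226160 − -5433.762530·55.330) / 13091.744200 = -33.780822
|P − Q| = √((-27.687322 − -26.506)² + (-33.780822 − 24.123)²) = 57.915871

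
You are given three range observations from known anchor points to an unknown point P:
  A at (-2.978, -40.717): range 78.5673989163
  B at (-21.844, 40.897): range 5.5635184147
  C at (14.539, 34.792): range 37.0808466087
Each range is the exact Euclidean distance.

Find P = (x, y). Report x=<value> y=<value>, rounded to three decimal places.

eq1: (x + 2.978)² + (y + 40.717)² = 78.5673989163²
eq2: (x + 21.844)² + (y − 40.897)² = 5.5635184147²
eq3: (x − 14.539)² + (y − 34.792)² = 37.0808466087²
eq3−eq2, eq3−eq1 (x²,y² cancel):
  -72.766·x + 12.210·y = 2071.895608
  -35.034·x − 151.018·y = -4552.970199
det = -72.766·-151.018 − 12.210·-35.034 = 11416.740928
x = (2071.895608·-151.018 − 12.210·-4552.970199) / 11416.740928 = -22.537234
y = (-72.766·-4552.970199 − 2071.895608·-35.034) / 11416.740928 = 35.376840

x=-22.537 y=35.377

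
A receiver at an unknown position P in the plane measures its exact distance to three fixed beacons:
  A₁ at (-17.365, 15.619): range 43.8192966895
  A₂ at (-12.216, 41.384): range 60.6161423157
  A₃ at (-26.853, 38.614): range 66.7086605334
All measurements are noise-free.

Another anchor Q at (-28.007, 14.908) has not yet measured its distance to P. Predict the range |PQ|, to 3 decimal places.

52.168

eq1: (x + 17.365)² + (y − 15.619)² = 43.8192966895²
eq2: (x + 12.216)² + (y − 41.384)² = 60.6161423157²
eq3: (x + 26.853)² + (y − 38.614)² = 66.7086605334²
eq3−eq1, eq3−eq2 (x²,y² cancel):
  18.976·x − 45.990·y = 863.286409
  29.274·x + 5.540·y = 425.470188
det = 18.976·5.540 − -45.990·29.274 = 1451.438300
x = (863.286409·5.540 − -45.990·425.470188) / 1451.438300 = 16.776449
y = (18.976·425.470188 − 863.286409·29.274) / 1451.438300 = -11.849022
|P − Q| = √((16.776449 − -28.007)² + (-11.849022 − 14.908)²) = 52.167955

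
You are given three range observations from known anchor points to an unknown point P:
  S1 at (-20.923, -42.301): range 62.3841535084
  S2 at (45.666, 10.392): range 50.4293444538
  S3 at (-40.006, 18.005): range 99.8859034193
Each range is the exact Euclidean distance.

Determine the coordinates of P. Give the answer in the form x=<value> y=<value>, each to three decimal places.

eq1: (x + 20.923)² + (y + 42.301)² = 62.3841535084²
eq2: (x − 45.666)² + (y − 10.392)² = 50.4293444538²
eq3: (x + 40.006)² + (y − 18.005)² = 99.8859034193²
eq2−eq1, eq2−eq3 (x²,y² cancel):
  -133.178·x − 105.386·y = -1314.894517
  -171.344·x + 15.226·y = -7702.792079
det = -133.178·15.226 − -105.386·-171.344 = -20085.027012
x = (-1314.894517·15.226 − -105.386·-7702.792079) / -20085.027012 = 41.413289
y = (-133.178·-7702.792079 − -1314.894517·-171.344) / -20085.027012 = -39.857709

x=41.413 y=-39.858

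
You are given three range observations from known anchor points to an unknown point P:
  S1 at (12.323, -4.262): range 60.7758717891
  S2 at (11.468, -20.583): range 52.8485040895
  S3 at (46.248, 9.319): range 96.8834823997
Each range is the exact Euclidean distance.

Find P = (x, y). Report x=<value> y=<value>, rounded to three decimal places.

x=-38.644 y=-37.370

eq1: (x − 12.323)² + (y + 4.262)² = 60.7758717891²
eq2: (x − 11.468)² + (y + 20.583)² = 52.8485040895²
eq3: (x − 46.248)² + (y − 9.319)² = 96.8834823997²
eq3−eq1, eq3−eq2 (x²,y² cancel):
  -67.850·x − 27.162·y = 3637.002278
  -69.560·x − 59.804·y = 4922.898425
det = -67.850·-59.804 − -27.162·-69.560 = 2168.312680
x = (3637.002278·-59.804 − -27.162·4922.898425) / 2168.312680 = -38.643650
y = (-67.850·4922.898425 − 3637.002278·-69.560) / 2168.312680 = -37.369509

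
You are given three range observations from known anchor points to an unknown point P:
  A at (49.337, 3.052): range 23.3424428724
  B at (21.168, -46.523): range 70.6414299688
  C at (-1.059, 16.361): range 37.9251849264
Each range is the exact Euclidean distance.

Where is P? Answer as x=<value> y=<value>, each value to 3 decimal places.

eq1: (x − 49.337)² + (y − 3.052)² = 23.3424428724²
eq2: (x − 21.168)² + (y + 46.523)² = 70.6414299688²
eq3: (x + 1.059)² + (y − 16.361)² = 37.9251849264²
eq3−eq1, eq3−eq2 (x²,y² cancel):
  100.792·x − 26.618·y = 3068.100483
  44.454·x − 125.768·y = -1208.222025
det = 100.792·-125.768 − -26.618·44.454 = -11493.131684
x = (3068.100483·-125.768 − -26.618·-1208.222025) / -11493.131684 = 36.372098
y = (100.792·-1208.222025 − 3068.100483·44.454) / -11493.131684 = 22.462847

x=36.372 y=22.463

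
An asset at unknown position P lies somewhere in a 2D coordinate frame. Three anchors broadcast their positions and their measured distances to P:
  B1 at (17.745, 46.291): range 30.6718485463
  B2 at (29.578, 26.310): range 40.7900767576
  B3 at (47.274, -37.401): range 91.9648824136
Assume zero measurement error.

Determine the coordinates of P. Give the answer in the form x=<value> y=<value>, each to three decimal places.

x=-10.442 y=34.198

eq1: (x − 17.745)² + (y − 46.291)² = 30.6718485463²
eq2: (x − 29.578)² + (y − 26.310)² = 40.7900767576²
eq3: (x − 47.274)² + (y + 37.401)² = 91.9648824136²
eq2−eq1, eq2−eq3 (x²,y² cancel):
  -23.666·x + 39.962·y = 1613.735591
  35.392·x − 127.422·y = -4727.117542
det = -23.666·-127.422 − 39.962·35.392 = 1601.233948
x = (1613.735591·-127.422 − 39.962·-4727.117542) / 1601.233948 = -10.442163
y = (-23.666·-4727.117542 − 1613.735591·35.392) / 1601.233948 = 34.197772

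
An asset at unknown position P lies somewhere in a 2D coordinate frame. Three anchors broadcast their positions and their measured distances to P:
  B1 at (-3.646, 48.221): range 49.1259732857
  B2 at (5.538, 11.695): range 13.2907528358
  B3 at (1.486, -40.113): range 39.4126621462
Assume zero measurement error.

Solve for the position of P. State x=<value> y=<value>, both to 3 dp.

eq1: (x + 3.646)² + (y − 48.221)² = 49.1259732857²
eq2: (x − 5.538)² + (y − 11.695)² = 13.2907528358²
eq3: (x − 1.486)² + (y + 40.113)² = 39.4126621462²
eq3−eq1, eq3−eq2 (x²,y² cancel):
  -10.264·x + 176.668·y = -132.706122
  8.104·x + 103.616·y = -67.104669
det = -10.264·103.616 − 176.668·8.104 = -2495.232096
x = (-132.706122·103.616 − 176.668·-67.104669) / -2495.232096 = 0.759540
y = (-10.264·-67.104669 − -132.706122·8.104) / -2495.232096 = -0.707034

x=0.760 y=-0.707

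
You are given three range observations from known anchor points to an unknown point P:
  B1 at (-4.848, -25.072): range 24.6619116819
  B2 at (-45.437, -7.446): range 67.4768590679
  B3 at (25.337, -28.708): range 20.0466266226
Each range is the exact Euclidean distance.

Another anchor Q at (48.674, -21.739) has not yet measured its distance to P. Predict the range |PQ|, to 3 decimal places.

42.862

eq1: (x + 4.848)² + (y + 25.072)² = 24.6619116819²
eq2: (x + 45.437)² + (y + 7.446)² = 67.4768590679²
eq3: (x − 25.337)² + (y + 28.708)² = 20.0466266226²
eq2−eq1, eq2−eq3 (x²,y² cancel):
  81.178·x − 35.252·y = 2477.061025
  141.548·x − 42.524·y = 3497.408219
det = 81.178·-42.524 − -35.252·141.548 = 1537.836824
x = (2477.061025·-42.524 − -35.252·3497.408219) / 1537.836824 = 11.676201
y = (81.178·3497.408219 − 2477.061025·141.548) / 1537.836824 = -43.379394
|P − Q| = √((11.676201 − 48.674)² + (-43.379394 − -21.739)²) = 42.861916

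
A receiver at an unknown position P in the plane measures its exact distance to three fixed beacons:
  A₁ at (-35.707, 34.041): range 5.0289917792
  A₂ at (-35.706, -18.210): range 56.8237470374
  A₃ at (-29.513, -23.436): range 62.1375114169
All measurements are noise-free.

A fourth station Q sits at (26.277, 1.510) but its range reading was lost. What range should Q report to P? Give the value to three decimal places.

70.355

eq1: (x + 35.707)² + (y − 34.041)² = 5.0289917792²
eq2: (x + 35.706)² + (y + 18.210)² = 56.8237470374²
eq3: (x + 29.513)² + (y + 23.436)² = 62.1375114169²
eq1−eq2, eq1−eq3 (x²,y² cancel):
  0.002·x − 104.502·y = -4030.904463
  12.388·x − 114.954·y = -4849.295832
det = 0.002·-114.954 − -104.502·12.388 = 1294.340868
x = (-4030.904463·-114.954 − -104.502·-4849.295832) / 1294.340868 = -33.524802
y = (0.002·-4849.295832 − -4030.904463·12.388) / 1294.340868 = 38.571869
|P − Q| = √((-33.524802 − 26.277)² + (38.571869 − 1.510)²) = 70.355082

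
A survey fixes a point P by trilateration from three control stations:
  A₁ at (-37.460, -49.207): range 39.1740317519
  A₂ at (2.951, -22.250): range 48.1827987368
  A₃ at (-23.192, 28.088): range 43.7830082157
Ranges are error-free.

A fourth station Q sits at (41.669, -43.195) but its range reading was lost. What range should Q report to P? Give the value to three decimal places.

eq1: (x + 37.460)² + (y + 49.207)² = 39.1740317519²
eq2: (x − 2.951)² + (y + 22.250)² = 48.1827987368²
eq3: (x + 23.192)² + (y − 28.088)² = 43.7830082157²
eq3−eq1, eq3−eq2 (x²,y² cancel):
  -28.536·x − 154.590·y = 2880.122886
  52.286·x − 100.676·y = -1227.663993
det = -28.536·-100.676 − -154.590·52.286 = 10955.783076
x = (2880.122886·-100.676 − -154.590·-1227.663993) / 10955.783076 = -43.789095
y = (-28.536·-1227.663993 − 2880.122886·52.286) / 10955.783076 = -10.547624
|P − Q| = √((-43.789095 − 41.669)² + (-10.547624 − -43.195)²) = 91.481895

91.482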